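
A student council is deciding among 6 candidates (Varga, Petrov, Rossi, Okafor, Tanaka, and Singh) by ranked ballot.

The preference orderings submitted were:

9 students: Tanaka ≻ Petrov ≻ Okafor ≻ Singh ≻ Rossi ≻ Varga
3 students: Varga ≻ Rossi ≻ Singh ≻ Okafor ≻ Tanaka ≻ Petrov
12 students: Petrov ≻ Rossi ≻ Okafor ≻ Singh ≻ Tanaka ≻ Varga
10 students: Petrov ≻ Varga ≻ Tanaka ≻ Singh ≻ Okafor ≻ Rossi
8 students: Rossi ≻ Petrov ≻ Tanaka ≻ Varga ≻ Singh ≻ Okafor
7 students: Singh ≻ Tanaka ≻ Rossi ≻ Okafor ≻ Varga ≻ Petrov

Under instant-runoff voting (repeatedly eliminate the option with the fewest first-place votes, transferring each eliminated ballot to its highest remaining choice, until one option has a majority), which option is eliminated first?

Round 1: Petrov 22, Tanaka 9, Rossi 8, Singh 7, Varga 3, Okafor 0. Okafor has the fewest and is eliminated.
Round 2: Petrov 22, Tanaka 9, Rossi 8, Singh 7, Varga 3. Varga has the fewest and is eliminated.
Round 3: Petrov 22, Rossi 11, Tanaka 9, Singh 7. Singh has the fewest and is eliminated.
Round 4: Petrov 22, Tanaka 16, Rossi 11. Rossi has the fewest and is eliminated.
Round 5: Petrov 30, Tanaka 19. Petrov has a majority.

Okafor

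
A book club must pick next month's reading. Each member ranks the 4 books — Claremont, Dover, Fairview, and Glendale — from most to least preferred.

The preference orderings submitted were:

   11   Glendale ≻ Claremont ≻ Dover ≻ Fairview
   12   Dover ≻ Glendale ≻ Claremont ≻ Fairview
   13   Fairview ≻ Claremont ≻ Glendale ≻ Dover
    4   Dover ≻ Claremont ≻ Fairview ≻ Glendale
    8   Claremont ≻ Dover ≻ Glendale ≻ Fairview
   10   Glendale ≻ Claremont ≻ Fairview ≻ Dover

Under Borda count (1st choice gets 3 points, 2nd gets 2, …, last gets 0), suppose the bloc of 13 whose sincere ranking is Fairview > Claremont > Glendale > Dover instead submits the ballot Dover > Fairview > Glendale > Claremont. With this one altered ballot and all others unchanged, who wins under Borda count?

Borda totals with the altered ballot: Claremont 86, Dover 114, Fairview 40, Glendale 108.
The switch changes the winner from Claremont to Dover.

Dover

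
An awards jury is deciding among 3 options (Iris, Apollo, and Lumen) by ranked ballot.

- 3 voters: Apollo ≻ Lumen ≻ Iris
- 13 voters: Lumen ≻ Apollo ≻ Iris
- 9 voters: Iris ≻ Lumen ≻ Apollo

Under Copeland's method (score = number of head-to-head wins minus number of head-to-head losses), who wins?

Pairwise results:
  Iris vs Apollo: Apollo wins 16–9.
  Iris vs Lumen: Lumen wins 16–9.
  Apollo vs Lumen: Lumen wins 22–3.
Copeland scores (wins − losses):
  Iris: 0 − 2 = -2
  Apollo: 1 − 1 = 0
  Lumen: 2 − 0 = 2
Lumen has the best Copeland score.

Lumen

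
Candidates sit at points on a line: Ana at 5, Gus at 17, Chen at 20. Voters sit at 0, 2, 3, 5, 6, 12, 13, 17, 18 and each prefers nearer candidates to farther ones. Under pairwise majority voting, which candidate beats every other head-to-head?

Ana

With single-peaked preferences on a line, the Condorcet winner is the candidate closest to the median voter.
The median voter (position 6) is closest to Ana at 5.
Check: Ana vs Gus — voters closer to Ana: 5 of 9.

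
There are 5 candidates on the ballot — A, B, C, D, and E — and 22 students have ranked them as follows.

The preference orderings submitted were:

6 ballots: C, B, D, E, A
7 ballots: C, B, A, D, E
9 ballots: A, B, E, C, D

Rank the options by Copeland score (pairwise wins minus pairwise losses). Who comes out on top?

C

Pairwise results:
  A vs B: B wins 13–9.
  A vs C: C wins 13–9.
  A vs D: A wins 16–6.
  A vs E: A wins 16–6.
  B vs C: C wins 13–9.
  B vs D: B wins 22–0.
  B vs E: B wins 22–0.
  C vs D: C wins 22–0.
  C vs E: C wins 13–9.
  D vs E: D wins 13–9.
Copeland scores (wins − losses):
  A: 2 − 2 = 0
  B: 3 − 1 = 2
  C: 4 − 0 = 4
  D: 1 − 3 = -2
  E: 0 − 4 = -4
C has the best Copeland score.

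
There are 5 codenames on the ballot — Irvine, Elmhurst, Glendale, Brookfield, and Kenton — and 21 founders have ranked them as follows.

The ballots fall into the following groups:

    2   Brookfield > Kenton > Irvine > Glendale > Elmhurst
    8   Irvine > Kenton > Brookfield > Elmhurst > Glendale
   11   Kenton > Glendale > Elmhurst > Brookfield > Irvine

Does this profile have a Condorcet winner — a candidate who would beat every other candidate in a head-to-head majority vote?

Yes

Head-to-head results (21 voters total):
Irvine vs Elmhurst: Elmhurst wins 11–10.
Irvine vs Glendale: Glendale wins 11–10.
Irvine vs Brookfield: Brookfield wins 13–8.
Irvine vs Kenton: Kenton wins 13–8.
Elmhurst vs Glendale: Glendale wins 13–8.
Elmhurst vs Brookfield: Elmhurst wins 11–10.
Elmhurst vs Kenton: Kenton wins 21–0.
Glendale vs Brookfield: Glendale wins 11–10.
Glendale vs Kenton: Kenton wins 21–0.
Brookfield vs Kenton: Kenton wins 19–2.
Kenton beats each rival — Irvine (13–8), Elmhurst (21–0), Glendale (21–0), Brookfield (19–2) — so Kenton is the Condorcet winner.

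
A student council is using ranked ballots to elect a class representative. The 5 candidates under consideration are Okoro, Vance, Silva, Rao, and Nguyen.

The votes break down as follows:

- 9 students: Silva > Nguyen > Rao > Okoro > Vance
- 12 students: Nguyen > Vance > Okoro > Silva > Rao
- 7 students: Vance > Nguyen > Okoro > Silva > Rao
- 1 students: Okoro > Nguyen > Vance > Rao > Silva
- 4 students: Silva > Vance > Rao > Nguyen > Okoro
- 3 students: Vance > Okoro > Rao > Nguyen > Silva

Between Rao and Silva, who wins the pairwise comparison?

Silva

Ballots ranking Rao above Silva: 1+3 = 4.
Ballots ranking Silva above Rao: 9+12+7+4 = 32.
Silva wins the head-to-head, 32–4.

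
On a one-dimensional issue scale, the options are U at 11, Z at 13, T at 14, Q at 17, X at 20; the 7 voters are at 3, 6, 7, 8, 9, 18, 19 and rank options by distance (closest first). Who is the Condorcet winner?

With single-peaked preferences on a line, the Condorcet winner is the candidate closest to the median voter.
The median voter (position 8) is closest to U at 11.
Check: U vs Q — voters closer to U: 5 of 7.

U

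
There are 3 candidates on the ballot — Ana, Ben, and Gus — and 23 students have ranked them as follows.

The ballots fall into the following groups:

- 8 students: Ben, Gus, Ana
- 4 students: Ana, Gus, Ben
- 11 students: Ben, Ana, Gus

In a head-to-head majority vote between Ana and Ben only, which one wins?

Ballots ranking Ana above Ben: 4.
Ballots ranking Ben above Ana: 8+11 = 19.
Ben wins the head-to-head, 19–4.

Ben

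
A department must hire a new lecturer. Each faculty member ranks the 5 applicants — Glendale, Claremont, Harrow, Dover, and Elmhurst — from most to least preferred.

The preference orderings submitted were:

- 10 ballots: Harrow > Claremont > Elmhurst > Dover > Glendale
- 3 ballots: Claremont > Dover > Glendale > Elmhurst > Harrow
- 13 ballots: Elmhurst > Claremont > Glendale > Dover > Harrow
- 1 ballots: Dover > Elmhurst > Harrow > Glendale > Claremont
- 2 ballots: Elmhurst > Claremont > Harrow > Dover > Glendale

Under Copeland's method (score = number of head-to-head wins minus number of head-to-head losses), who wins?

Pairwise results:
  Glendale vs Claremont: Claremont wins 28–1.
  Glendale vs Harrow: Glendale wins 16–13.
  Glendale vs Dover: Dover wins 16–13.
  Glendale vs Elmhurst: Elmhurst wins 26–3.
  Claremont vs Harrow: Claremont wins 18–11.
  Claremont vs Dover: Claremont wins 28–1.
  Claremont vs Elmhurst: Elmhurst wins 16–13.
  Harrow vs Dover: Dover wins 17–12.
  Harrow vs Elmhurst: Elmhurst wins 19–10.
  Dover vs Elmhurst: Elmhurst wins 25–4.
Copeland scores (wins − losses):
  Glendale: 1 − 3 = -2
  Claremont: 3 − 1 = 2
  Harrow: 0 − 4 = -4
  Dover: 2 − 2 = 0
  Elmhurst: 4 − 0 = 4
Elmhurst has the best Copeland score.

Elmhurst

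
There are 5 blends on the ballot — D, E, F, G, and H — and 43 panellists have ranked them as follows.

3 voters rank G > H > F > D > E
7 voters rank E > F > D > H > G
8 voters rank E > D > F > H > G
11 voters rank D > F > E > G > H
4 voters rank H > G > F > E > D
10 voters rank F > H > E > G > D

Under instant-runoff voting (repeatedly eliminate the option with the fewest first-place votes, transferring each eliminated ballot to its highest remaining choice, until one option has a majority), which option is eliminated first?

G

Round 1: E 15, D 11, F 10, H 4, G 3. G has the fewest and is eliminated.
Round 2: E 15, D 11, F 10, H 7. H has the fewest and is eliminated.
Round 3: F 17, E 15, D 11. D has the fewest and is eliminated.
Round 4: F 28, E 15. F has a majority.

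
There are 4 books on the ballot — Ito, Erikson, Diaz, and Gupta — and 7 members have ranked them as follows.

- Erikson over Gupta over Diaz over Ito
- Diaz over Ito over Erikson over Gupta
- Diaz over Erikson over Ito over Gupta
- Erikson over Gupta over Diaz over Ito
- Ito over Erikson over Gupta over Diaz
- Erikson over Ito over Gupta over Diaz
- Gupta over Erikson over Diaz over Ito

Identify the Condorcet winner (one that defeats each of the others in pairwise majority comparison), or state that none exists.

Head-to-head results (7 voters total):
Ito vs Erikson: Erikson wins 5–2.
Ito vs Diaz: Diaz wins 5–2.
Ito vs Gupta: Ito wins 4–3.
Erikson vs Diaz: Erikson wins 5–2.
Erikson vs Gupta: Erikson wins 6–1.
Diaz vs Gupta: Gupta wins 5–2.
Erikson beats each rival — Ito (5–2), Diaz (5–2), Gupta (6–1) — so Erikson is the Condorcet winner.

Erikson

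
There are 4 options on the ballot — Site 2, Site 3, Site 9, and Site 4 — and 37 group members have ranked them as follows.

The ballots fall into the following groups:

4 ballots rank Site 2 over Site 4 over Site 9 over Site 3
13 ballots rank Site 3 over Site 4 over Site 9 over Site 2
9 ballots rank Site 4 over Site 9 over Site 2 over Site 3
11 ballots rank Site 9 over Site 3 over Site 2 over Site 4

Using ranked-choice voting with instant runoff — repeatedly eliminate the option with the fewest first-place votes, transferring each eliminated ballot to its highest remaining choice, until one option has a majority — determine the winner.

Site 3

Round 1: Site 3 13, Site 9 11, Site 4 9, Site 2 4. Site 2 has the fewest and is eliminated.
Round 2: Site 3 13, Site 4 13, Site 9 11. Site 9 has the fewest and is eliminated.
Round 3: Site 3 24, Site 4 13. Site 3 has a majority.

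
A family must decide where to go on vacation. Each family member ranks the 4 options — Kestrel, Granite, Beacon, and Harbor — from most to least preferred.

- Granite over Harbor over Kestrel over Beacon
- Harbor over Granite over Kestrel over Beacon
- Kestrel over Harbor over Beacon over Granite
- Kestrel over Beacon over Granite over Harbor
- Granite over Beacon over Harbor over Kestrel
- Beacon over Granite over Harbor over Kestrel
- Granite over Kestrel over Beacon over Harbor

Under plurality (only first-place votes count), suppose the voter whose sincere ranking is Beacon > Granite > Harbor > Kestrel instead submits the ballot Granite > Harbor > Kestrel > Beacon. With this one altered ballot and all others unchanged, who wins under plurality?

Granite

First-place totals with the altered ballot: Kestrel 2, Granite 4, Beacon 0, Harbor 1.
The winner is unchanged: still Granite.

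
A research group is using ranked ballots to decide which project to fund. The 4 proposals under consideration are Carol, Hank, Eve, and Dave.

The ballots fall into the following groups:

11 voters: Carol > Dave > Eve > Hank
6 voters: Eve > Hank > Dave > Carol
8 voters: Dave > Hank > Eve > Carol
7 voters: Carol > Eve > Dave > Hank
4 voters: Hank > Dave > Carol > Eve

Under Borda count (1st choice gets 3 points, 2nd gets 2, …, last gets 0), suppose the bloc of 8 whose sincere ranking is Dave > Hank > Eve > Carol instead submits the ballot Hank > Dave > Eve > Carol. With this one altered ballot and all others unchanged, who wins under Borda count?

Borda totals with the altered ballot: Carol 58, Hank 48, Eve 51, Dave 59.
The winner is unchanged: still Dave.

Dave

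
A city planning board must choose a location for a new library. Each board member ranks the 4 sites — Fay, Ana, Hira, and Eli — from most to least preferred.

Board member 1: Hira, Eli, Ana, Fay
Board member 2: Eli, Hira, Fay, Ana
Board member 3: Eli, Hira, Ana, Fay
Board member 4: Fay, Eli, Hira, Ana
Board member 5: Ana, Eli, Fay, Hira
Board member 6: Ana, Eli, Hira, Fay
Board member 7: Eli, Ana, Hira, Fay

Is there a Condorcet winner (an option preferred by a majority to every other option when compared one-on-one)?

Yes

Head-to-head results (7 voters total):
Fay vs Ana: Ana wins 5–2.
Fay vs Hira: Hira wins 5–2.
Fay vs Eli: Eli wins 6–1.
Ana vs Hira: Hira wins 4–3.
Ana vs Eli: Eli wins 5–2.
Hira vs Eli: Eli wins 6–1.
Eli beats each rival — Fay (6–1), Ana (5–2), Hira (6–1) — so Eli is the Condorcet winner.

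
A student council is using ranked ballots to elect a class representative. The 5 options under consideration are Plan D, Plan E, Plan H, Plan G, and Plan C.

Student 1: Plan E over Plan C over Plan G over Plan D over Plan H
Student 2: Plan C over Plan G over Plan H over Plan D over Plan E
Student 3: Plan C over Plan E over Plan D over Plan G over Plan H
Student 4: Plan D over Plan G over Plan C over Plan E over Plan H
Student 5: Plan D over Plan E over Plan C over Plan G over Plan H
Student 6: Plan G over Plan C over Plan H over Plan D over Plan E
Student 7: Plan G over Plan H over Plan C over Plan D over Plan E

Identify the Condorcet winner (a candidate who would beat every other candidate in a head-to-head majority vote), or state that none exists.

Plan C

Head-to-head results (7 voters total):
Plan D vs Plan E: Plan D wins 5–2.
Plan D vs Plan H: Plan D wins 4–3.
Plan D vs Plan G: Plan G wins 4–3.
Plan D vs Plan C: Plan C wins 5–2.
Plan E vs Plan H: Plan E wins 4–3.
Plan E vs Plan G: Plan G wins 4–3.
Plan E vs Plan C: Plan C wins 5–2.
Plan H vs Plan G: Plan G wins 7–0.
Plan H vs Plan C: Plan C wins 6–1.
Plan G vs Plan C: Plan C wins 4–3.
Plan C beats each rival — Plan D (5–2), Plan E (5–2), Plan H (6–1), Plan G (4–3) — so Plan C is the Condorcet winner.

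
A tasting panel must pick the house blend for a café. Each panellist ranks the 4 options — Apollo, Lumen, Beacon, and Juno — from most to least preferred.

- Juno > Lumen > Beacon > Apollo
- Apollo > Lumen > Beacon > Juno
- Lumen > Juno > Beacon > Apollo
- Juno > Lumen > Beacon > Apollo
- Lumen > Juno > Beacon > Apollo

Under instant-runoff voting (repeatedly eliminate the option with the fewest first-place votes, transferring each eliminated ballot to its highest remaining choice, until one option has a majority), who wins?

Lumen

Round 1: Lumen 2, Juno 2, Apollo 1, Beacon 0. Beacon has the fewest and is eliminated.
Round 2: Lumen 2, Juno 2, Apollo 1. Apollo has the fewest and is eliminated.
Round 3: Lumen 3, Juno 2. Lumen has a majority.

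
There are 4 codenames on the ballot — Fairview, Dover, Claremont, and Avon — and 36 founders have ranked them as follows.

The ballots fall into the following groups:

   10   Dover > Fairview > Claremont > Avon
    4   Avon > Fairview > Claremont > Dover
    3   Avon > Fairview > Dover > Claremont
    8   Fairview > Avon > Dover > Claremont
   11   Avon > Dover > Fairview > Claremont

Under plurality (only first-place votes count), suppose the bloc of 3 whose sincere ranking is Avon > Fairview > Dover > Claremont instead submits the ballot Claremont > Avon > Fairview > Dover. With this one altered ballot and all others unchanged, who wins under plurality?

First-place totals with the altered ballot: Fairview 8, Dover 10, Claremont 3, Avon 15.
The winner is unchanged: still Avon.

Avon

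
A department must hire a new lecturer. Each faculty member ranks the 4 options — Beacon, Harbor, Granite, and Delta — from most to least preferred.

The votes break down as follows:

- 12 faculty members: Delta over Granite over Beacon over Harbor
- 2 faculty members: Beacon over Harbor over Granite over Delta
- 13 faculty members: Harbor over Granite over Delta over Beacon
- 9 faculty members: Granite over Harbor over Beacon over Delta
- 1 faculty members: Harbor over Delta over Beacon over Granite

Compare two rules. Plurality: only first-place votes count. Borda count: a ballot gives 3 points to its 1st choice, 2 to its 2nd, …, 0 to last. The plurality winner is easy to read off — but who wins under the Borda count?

Plurality first-place counts: Beacon 2, Harbor 14, Granite 9, Delta 12 → Harbor.
Borda totals: Beacon 28, Harbor 64, Granite 79, Delta 51 → Granite.

Granite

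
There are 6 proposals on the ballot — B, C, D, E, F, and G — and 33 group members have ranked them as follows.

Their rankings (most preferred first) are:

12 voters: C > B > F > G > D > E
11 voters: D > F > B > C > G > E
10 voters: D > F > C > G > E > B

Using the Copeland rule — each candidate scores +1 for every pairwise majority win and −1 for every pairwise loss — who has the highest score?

D

Pairwise results:
  B vs C: C wins 22–11.
  B vs D: D wins 21–12.
  B vs E: B wins 23–10.
  B vs F: F wins 21–12.
  B vs G: B wins 23–10.
  C vs D: D wins 21–12.
  C vs E: C wins 33–0.
  C vs F: F wins 21–12.
  C vs G: C wins 33–0.
  D vs E: D wins 33–0.
  D vs F: D wins 21–12.
  D vs G: D wins 21–12.
  E vs F: F wins 33–0.
  E vs G: G wins 33–0.
  F vs G: F wins 33–0.
Copeland scores (wins − losses):
  B: 2 − 3 = -1
  C: 3 − 2 = 1
  D: 5 − 0 = 5
  E: 0 − 5 = -5
  F: 4 − 1 = 3
  G: 1 − 4 = -3
D has the best Copeland score.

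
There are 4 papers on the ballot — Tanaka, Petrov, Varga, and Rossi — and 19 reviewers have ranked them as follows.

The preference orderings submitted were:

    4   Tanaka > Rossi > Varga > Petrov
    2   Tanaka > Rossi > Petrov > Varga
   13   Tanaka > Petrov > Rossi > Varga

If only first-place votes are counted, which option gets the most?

Tanaka

First-place vote totals:
  Tanaka: 19
  Petrov: 0
  Varga: 0
  Rossi: 0
Tanaka has the most first-place votes.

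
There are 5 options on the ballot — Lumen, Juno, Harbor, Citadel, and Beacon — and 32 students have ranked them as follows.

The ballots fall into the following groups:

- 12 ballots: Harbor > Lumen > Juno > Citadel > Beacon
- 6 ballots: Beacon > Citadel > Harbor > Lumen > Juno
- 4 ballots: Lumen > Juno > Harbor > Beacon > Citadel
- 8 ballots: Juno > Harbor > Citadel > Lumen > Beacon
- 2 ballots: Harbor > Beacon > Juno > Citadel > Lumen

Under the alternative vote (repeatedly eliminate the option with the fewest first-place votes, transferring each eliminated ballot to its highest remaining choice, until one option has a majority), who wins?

Round 1: Harbor 14, Juno 8, Beacon 6, Lumen 4, Citadel 0. Citadel has the fewest and is eliminated.
Round 2: Harbor 14, Juno 8, Beacon 6, Lumen 4. Lumen has the fewest and is eliminated.
Round 3: Harbor 14, Juno 12, Beacon 6. Beacon has the fewest and is eliminated.
Round 4: Harbor 20, Juno 12. Harbor has a majority.

Harbor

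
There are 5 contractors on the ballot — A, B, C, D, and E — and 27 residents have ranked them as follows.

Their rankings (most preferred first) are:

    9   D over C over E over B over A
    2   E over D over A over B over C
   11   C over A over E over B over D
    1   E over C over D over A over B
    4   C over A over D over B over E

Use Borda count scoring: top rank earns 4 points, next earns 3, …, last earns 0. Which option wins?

C

Borda scores:
  A: 9·0 + 2·2 + 11·3 + 1 + 4·3 = 50
  B: 9·1 + 2·1 + 11·1 + 0 + 4·1 = 26
  C: 9·3 + 2·0 + 11·4 + 3 + 4·4 = 90
  D: 9·4 + 2·3 + 11·0 + 2 + 4·2 = 52
  E: 9·2 + 2·4 + 11·2 + 4 + 4·0 = 52
C has the highest total.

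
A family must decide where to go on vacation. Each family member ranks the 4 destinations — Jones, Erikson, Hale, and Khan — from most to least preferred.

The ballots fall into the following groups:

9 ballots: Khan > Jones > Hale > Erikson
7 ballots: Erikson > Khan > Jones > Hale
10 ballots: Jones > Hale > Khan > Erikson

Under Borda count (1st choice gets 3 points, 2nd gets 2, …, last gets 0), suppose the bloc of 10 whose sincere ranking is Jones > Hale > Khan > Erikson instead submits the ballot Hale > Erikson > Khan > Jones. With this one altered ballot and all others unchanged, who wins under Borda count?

Khan

Borda totals with the altered ballot: Jones 25, Erikson 41, Hale 39, Khan 51.
The switch changes the winner from Jones to Khan.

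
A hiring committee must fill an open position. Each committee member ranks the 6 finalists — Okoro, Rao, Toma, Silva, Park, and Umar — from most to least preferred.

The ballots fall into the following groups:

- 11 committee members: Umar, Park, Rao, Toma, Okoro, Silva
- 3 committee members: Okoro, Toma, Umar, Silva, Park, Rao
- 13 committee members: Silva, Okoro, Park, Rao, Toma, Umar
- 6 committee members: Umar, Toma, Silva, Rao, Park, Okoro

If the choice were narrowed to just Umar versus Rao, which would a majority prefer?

Umar

Ballots ranking Umar above Rao: 11+3+6 = 20.
Ballots ranking Rao above Umar: 13.
Umar wins the head-to-head, 20–13.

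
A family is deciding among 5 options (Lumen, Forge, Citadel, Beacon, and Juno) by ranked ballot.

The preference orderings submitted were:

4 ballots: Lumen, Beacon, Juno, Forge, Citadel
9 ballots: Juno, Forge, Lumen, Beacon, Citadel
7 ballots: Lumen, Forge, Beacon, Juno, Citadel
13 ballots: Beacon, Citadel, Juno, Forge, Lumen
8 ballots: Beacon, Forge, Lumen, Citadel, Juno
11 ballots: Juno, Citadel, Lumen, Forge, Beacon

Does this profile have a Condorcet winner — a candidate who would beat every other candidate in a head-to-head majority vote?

No

Head-to-head results (52 voters total):
Lumen vs Forge: Forge wins 30–22.
Lumen vs Citadel: Lumen wins 28–24.
Lumen vs Beacon: Lumen wins 31–21.
Lumen vs Juno: Juno wins 33–19.
Forge vs Citadel: Forge wins 28–24.
Forge vs Beacon: Forge wins 27–25.
Forge vs Juno: Juno wins 37–15.
Citadel vs Beacon: Beacon wins 41–11.
Citadel vs Juno: Juno wins 31–21.
Beacon vs Juno: Beacon wins 32–20.
No candidate beats all others: Lumen beats Beacon beats Juno beats Lumen, a majority cycle.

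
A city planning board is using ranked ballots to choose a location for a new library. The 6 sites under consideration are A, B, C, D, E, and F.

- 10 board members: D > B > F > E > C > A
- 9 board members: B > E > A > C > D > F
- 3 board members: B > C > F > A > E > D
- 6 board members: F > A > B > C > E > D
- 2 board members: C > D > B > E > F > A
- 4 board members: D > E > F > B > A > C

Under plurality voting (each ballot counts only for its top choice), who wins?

First-place vote totals:
  A: 0
  B: 12
  C: 2
  D: 14
  E: 0
  F: 6
D has the most first-place votes.

D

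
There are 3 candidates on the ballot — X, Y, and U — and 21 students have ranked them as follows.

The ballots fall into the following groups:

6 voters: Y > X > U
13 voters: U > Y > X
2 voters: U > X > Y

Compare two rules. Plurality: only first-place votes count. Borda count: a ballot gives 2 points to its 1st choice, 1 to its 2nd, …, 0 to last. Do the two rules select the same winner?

Plurality first-place counts: X 0, Y 6, U 15 → U.
Borda totals: X 8, Y 25, U 30 → U.
The two rules agree on U.

Yes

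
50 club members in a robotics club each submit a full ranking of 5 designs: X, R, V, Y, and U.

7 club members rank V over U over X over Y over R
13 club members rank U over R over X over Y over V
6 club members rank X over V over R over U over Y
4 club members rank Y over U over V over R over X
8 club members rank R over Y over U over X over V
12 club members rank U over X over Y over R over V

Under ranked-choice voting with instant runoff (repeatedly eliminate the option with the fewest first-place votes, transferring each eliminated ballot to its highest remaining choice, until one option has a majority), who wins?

Round 1: U 25, R 8, V 7, X 6, Y 4. Y has the fewest and is eliminated.
Round 2: U 29, R 8, V 7, X 6. U has a majority.

U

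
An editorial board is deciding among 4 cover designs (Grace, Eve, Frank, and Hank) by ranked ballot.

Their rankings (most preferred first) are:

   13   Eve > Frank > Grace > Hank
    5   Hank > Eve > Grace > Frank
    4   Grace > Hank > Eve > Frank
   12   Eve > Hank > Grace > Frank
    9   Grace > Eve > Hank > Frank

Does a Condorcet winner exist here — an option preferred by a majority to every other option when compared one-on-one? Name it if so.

Eve

Head-to-head results (43 voters total):
Grace vs Eve: Eve wins 30–13.
Grace vs Frank: Grace wins 30–13.
Grace vs Hank: Grace wins 26–17.
Eve vs Frank: Eve wins 43–0.
Eve vs Hank: Eve wins 34–9.
Frank vs Hank: Hank wins 30–13.
Eve beats each rival — Grace (30–13), Frank (43–0), Hank (34–9) — so Eve is the Condorcet winner.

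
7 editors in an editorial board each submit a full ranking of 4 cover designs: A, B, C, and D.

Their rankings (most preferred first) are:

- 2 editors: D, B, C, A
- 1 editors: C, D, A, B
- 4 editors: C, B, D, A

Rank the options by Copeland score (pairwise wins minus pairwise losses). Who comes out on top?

Pairwise results:
  A vs B: B wins 6–1.
  A vs C: C wins 7–0.
  A vs D: D wins 7–0.
  B vs C: C wins 5–2.
  B vs D: B wins 4–3.
  C vs D: C wins 5–2.
Copeland scores (wins − losses):
  A: 0 − 3 = -3
  B: 2 − 1 = 1
  C: 3 − 0 = 3
  D: 1 − 2 = -1
C has the best Copeland score.

C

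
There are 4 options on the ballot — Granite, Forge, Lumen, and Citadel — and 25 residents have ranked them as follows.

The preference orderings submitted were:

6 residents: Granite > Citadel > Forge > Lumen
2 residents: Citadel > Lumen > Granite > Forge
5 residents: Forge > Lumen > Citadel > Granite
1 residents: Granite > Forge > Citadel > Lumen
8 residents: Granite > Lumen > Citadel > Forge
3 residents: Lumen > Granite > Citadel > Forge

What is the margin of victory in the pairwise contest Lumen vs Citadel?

Ballots ranking Lumen above Citadel: 5+8+3 = 16.
Ballots ranking Citadel above Lumen: 6+2+1 = 9.
Lumen wins 16–9, a margin of 7.

7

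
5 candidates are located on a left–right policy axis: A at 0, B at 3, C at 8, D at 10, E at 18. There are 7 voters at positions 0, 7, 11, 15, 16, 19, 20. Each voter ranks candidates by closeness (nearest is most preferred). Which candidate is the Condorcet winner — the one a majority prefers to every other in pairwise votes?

E

With single-peaked preferences on a line, the Condorcet winner is the candidate closest to the median voter.
The median voter (position 15) is closest to E at 18.
Check: E vs A — voters closer to E: 5 of 7.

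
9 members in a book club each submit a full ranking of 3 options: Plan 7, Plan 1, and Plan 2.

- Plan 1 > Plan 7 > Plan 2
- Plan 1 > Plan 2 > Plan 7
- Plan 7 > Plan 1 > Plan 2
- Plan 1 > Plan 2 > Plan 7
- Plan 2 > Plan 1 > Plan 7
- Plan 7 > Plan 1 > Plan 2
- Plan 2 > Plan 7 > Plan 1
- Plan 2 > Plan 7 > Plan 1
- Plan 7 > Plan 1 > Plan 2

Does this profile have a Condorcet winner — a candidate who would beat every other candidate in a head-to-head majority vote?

No

Head-to-head results (9 voters total):
Plan 7 vs Plan 1: Plan 7 wins 5–4.
Plan 7 vs Plan 2: Plan 2 wins 5–4.
Plan 1 vs Plan 2: Plan 1 wins 6–3.
No candidate beats all others: Plan 7 beats Plan 1 beats Plan 2 beats Plan 7, a majority cycle.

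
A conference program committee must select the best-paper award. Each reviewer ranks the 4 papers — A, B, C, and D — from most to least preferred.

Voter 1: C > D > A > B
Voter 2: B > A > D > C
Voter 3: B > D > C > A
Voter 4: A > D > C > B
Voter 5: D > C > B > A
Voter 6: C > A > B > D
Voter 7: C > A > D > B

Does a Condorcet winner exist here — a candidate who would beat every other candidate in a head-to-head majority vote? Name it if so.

No Condorcet winner

Head-to-head results (7 voters total):
A vs B: A wins 4–3.
A vs C: C wins 5–2.
A vs D: A wins 4–3.
B vs C: C wins 5–2.
B vs D: D wins 4–3.
C vs D: D wins 4–3.
No candidate beats all others: A beats D beats C beats A, a majority cycle.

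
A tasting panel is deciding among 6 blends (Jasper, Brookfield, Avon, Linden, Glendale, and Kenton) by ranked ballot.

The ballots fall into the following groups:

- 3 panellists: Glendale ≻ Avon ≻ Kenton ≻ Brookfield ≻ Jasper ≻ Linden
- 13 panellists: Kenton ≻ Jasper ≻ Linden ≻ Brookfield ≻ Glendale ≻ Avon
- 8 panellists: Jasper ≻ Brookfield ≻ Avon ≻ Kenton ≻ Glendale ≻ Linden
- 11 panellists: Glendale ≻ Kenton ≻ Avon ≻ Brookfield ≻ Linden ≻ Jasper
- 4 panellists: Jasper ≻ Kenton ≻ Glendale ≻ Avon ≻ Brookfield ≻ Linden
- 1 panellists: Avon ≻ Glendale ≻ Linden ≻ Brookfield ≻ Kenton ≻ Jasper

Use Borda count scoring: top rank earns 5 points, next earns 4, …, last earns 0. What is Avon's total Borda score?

82

Borda scores:
  Jasper: 3·1 + 13·4 + 8·5 + 11·0 + 4·5 + 0 = 115
  Brookfield: 3·2 + 13·2 + 8·4 + 11·2 + 4·1 + 2 = 92
  Avon: 3·4 + 13·0 + 8·3 + 11·3 + 4·2 + 5 = 82
  Linden: 3·0 + 13·3 + 8·0 + 11·1 + 4·0 + 3 = 53
  Glendale: 3·5 + 13·1 + 8·1 + 11·5 + 4·3 + 4 = 107
  Kenton: 3·3 + 13·5 + 8·2 + 11·4 + 4·4 + 1 = 151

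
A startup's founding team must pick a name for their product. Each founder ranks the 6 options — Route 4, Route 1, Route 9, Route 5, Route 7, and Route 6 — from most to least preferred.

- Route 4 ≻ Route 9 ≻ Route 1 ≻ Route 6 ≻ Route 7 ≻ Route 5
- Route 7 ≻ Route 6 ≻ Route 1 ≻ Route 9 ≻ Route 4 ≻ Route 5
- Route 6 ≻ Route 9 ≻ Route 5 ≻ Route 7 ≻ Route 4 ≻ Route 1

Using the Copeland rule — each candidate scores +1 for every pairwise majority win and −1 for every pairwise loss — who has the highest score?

Pairwise results:
  Route 4 vs Route 1: Route 4 wins 2–1.
  Route 4 vs Route 9: Route 9 wins 2–1.
  Route 4 vs Route 5: Route 4 wins 2–1.
  Route 4 vs Route 7: Route 7 wins 2–1.
  Route 4 vs Route 6: Route 6 wins 2–1.
  Route 1 vs Route 9: Route 9 wins 2–1.
  Route 1 vs Route 5: Route 1 wins 2–1.
  Route 1 vs Route 7: Route 7 wins 2–1.
  Route 1 vs Route 6: Route 6 wins 2–1.
  Route 9 vs Route 5: Route 9 wins 3–0.
  Route 9 vs Route 7: Route 9 wins 2–1.
  Route 9 vs Route 6: Route 6 wins 2–1.
  Route 5 vs Route 7: Route 7 wins 2–1.
  Route 5 vs Route 6: Route 6 wins 3–0.
  Route 7 vs Route 6: Route 6 wins 2–1.
Copeland scores (wins − losses):
  Route 4: 2 − 3 = -1
  Route 1: 1 − 4 = -3
  Route 9: 4 − 1 = 3
  Route 5: 0 − 5 = -5
  Route 7: 3 − 2 = 1
  Route 6: 5 − 0 = 5
Route 6 has the best Copeland score.

Route 6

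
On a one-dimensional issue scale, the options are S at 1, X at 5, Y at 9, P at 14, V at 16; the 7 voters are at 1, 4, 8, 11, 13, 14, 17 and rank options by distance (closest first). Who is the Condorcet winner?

With single-peaked preferences on a line, the Condorcet winner is the candidate closest to the median voter.
The median voter (position 11) is closest to Y at 9.
Check: Y vs V — voters closer to Y: 4 of 7.

Y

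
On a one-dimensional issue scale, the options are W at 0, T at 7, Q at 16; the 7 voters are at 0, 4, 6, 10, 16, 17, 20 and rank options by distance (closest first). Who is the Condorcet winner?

With single-peaked preferences on a line, the Condorcet winner is the candidate closest to the median voter.
The median voter (position 10) is closest to T at 7.
Check: T vs W — voters closer to T: 6 of 7.

T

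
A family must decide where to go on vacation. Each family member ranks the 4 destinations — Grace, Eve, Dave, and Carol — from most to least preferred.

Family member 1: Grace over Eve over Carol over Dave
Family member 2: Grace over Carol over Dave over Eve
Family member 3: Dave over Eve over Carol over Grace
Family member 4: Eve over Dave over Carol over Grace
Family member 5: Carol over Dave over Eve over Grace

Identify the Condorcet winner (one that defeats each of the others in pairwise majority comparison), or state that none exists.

No Condorcet winner

Head-to-head results (5 voters total):
Grace vs Eve: Eve wins 3–2.
Grace vs Dave: Dave wins 3–2.
Grace vs Carol: Carol wins 3–2.
Eve vs Dave: Dave wins 3–2.
Eve vs Carol: Eve wins 3–2.
Dave vs Carol: Carol wins 3–2.
No candidate beats all others: Eve beats Carol beats Dave beats Eve, a majority cycle.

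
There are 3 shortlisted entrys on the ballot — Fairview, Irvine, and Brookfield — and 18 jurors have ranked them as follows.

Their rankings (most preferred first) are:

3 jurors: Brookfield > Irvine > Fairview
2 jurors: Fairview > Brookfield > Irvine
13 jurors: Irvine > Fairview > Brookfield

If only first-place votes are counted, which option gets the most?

First-place vote totals:
  Fairview: 2
  Irvine: 13
  Brookfield: 3
Irvine has the most first-place votes.

Irvine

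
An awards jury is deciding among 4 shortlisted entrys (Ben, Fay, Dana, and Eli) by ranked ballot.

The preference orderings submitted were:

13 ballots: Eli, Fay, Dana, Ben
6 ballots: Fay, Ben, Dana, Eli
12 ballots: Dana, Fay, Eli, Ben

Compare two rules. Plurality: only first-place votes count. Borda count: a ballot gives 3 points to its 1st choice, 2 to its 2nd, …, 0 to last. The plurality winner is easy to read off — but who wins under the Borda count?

Plurality first-place counts: Ben 0, Fay 6, Dana 12, Eli 13 → Eli.
Borda totals: Ben 12, Fay 68, Dana 55, Eli 51 → Fay.

Fay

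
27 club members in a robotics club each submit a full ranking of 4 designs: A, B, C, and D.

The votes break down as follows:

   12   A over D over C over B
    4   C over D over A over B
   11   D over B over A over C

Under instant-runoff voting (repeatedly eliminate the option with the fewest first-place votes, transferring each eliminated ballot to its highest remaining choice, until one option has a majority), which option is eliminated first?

B

Round 1: A 12, D 11, C 4, B 0. B has the fewest and is eliminated.
Round 2: A 12, D 11, C 4. C has the fewest and is eliminated.
Round 3: D 15, A 12. D has a majority.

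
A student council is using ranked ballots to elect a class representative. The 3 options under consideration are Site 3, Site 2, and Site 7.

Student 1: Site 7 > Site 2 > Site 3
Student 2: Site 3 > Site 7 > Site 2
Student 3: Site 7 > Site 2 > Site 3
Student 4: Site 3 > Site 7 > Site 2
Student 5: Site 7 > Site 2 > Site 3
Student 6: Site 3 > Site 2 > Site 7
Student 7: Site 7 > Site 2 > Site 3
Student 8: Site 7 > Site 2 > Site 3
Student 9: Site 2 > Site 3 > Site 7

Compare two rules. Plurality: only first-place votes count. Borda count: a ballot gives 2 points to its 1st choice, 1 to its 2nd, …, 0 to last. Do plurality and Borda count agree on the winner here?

Plurality first-place counts: Site 3 3, Site 2 1, Site 7 5 → Site 7.
Borda totals: Site 3 7, Site 2 8, Site 7 12 → Site 7.
The two rules agree on Site 7.

Yes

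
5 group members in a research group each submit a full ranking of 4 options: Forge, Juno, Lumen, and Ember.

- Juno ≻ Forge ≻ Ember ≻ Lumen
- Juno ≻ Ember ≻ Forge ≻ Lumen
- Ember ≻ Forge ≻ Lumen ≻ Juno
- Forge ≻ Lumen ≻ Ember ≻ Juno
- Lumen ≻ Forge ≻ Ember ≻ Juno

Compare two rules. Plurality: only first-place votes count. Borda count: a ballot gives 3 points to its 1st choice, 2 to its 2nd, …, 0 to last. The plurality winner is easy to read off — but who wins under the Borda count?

Forge

Plurality first-place counts: Forge 1, Juno 2, Lumen 1, Ember 1 → Juno.
Borda totals: Forge 10, Juno 6, Lumen 6, Ember 8 → Forge.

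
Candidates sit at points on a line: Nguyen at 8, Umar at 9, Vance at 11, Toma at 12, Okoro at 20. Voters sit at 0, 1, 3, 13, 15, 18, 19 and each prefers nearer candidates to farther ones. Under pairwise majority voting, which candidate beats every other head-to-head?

Toma

With single-peaked preferences on a line, the Condorcet winner is the candidate closest to the median voter.
The median voter (position 13) is closest to Toma at 12.
Check: Toma vs Nguyen — voters closer to Toma: 4 of 7.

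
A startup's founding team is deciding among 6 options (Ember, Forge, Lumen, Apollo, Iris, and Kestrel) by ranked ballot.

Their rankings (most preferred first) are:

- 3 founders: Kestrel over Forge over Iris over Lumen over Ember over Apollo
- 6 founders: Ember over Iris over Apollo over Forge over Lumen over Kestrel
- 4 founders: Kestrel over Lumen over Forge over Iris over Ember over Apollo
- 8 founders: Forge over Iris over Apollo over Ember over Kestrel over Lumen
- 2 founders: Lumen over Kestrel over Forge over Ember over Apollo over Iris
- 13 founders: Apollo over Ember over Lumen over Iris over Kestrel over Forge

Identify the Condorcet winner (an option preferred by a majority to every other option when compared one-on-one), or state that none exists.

Head-to-head results (36 voters total):
Ember vs Forge: Ember wins 19–17.
Ember vs Lumen: Ember wins 27–9.
Ember vs Apollo: Apollo wins 21–15.
Ember vs Iris: Ember wins 21–15.
Ember vs Kestrel: Ember wins 27–9.
Forge vs Lumen: Lumen wins 19–17.
Forge vs Apollo: Apollo wins 19–17.
Forge vs Iris: Iris wins 19–17.
Forge vs Kestrel: Kestrel wins 22–14.
Lumen vs Apollo: Apollo wins 27–9.
Lumen vs Iris: Lumen wins 19–17.
Lumen vs Kestrel: Lumen wins 21–15.
Apollo vs Iris: Iris wins 21–15.
Apollo vs Kestrel: Apollo wins 27–9.
Iris vs Kestrel: Iris wins 27–9.
No candidate beats all others: Ember beats Iris beats Apollo beats Ember, a majority cycle.

None — there is no Condorcet winner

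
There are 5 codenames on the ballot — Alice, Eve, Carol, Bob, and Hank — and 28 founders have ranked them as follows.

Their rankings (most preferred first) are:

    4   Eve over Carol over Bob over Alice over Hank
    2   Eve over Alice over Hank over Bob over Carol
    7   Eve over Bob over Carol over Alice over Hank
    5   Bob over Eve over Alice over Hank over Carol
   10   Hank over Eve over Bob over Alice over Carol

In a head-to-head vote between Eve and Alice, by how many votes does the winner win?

28

Ballots ranking Eve above Alice: 4+2+7+5+10 = 28.
Ballots ranking Alice above Eve: 0.
Eve wins 28–0, a margin of 28.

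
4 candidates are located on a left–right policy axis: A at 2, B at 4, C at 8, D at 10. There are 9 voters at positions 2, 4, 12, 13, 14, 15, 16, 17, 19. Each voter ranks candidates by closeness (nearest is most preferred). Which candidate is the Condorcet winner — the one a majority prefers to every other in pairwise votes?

D

With single-peaked preferences on a line, the Condorcet winner is the candidate closest to the median voter.
The median voter (position 14) is closest to D at 10.
Check: D vs B — voters closer to D: 7 of 9.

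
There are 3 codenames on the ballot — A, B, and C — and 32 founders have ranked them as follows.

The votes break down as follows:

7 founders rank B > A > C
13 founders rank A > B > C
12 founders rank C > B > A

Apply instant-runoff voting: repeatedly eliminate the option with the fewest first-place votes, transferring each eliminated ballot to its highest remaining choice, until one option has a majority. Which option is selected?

Round 1: A 13, C 12, B 7. B has the fewest and is eliminated.
Round 2: A 20, C 12. A has a majority.

A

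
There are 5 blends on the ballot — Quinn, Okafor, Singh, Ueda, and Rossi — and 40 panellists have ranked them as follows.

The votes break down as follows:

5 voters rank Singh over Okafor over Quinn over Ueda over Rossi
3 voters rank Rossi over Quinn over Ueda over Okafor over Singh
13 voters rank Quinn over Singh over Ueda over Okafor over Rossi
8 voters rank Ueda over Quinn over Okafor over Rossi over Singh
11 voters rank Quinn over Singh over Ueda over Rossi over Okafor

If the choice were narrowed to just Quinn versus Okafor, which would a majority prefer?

Quinn

Ballots ranking Quinn above Okafor: 3+13+8+11 = 35.
Ballots ranking Okafor above Quinn: 5.
Quinn wins the head-to-head, 35–5.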